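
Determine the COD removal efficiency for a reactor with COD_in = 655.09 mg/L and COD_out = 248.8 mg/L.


eta = (COD_in - COD_out) / COD_in * 100
= (655.09 - 248.8) / 655.09 * 100
= 62.0205%

62.0205%


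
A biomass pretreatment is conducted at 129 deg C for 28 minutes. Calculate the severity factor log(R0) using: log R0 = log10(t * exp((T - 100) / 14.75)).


logR0 = log10(t * exp((T - 100) / 14.75))
= log10(28 * exp((129 - 100) / 14.75))
= 2.3010

2.3010


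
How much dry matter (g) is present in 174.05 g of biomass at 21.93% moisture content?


Wd = Ww * (1 - MC/100)
= 174.05 * (1 - 21.93/100)
= 135.8808 g

135.8808 g


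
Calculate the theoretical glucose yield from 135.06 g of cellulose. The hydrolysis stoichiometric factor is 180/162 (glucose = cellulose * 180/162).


glucose = cellulose * 180/162
= 135.06 * 180/162
= 150.0667 g

150.0667 g


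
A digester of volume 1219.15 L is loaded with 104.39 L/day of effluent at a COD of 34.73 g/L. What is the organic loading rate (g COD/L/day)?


OLR = Q * S / V
= 104.39 * 34.73 / 1219.15
= 2.9738 g/L/day

2.9738 g/L/day


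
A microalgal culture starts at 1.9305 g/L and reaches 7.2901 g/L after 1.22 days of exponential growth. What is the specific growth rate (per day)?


mu = ln(X2/X1) / dt
= ln(7.2901/1.9305) / 1.22
= 1.0891 per day

1.0891 per day


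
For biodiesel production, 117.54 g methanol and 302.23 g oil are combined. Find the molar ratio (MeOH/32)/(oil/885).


Molar ratio = n_MeOH / n_oil = (MeOH/32) / (oil/885) = (MeOH * 885) / (32 * oil)
= (117.54 * 885) / (32 * 302.23)
= 10.7558

10.7558


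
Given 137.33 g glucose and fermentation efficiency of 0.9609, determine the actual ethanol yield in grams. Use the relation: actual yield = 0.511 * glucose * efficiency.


Actual ethanol: m = 0.511 * 137.33 * 0.9609
m = 67.4318 g

67.4318 g


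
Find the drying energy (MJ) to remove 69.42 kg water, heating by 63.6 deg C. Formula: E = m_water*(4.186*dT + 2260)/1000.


E = m_water * (4.186 * dT + 2260) / 1000
= 69.42 * (4.186 * 63.6 + 2260) / 1000
= 175.3709 MJ

175.3709 MJ


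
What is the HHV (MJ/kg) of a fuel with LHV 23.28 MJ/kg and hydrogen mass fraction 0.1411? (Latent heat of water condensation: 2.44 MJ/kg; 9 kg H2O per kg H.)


HHV = LHV + H_frac * 9 * 2.44
= 23.28 + 0.1411 * 9 * 2.44
= 26.3786 MJ/kg

26.3786 MJ/kg


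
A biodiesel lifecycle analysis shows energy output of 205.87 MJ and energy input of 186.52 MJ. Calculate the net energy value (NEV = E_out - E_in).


NEV = E_out - E_in
= 205.87 - 186.52
= 19.3500 MJ

19.3500 MJ


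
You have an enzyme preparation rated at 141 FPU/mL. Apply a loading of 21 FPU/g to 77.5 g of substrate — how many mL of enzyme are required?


V = dosage * m_sub / activity
V = 21 * 77.5 / 141
V = 11.5426 mL

11.5426 mL


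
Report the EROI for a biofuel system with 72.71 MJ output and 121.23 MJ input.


EROI = E_out / E_in
= 72.71 / 121.23
= 0.5998

0.5998


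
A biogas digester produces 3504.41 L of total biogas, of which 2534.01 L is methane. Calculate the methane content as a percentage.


CH4% = V_CH4 / V_total * 100
= 2534.01 / 3504.41 * 100
= 72.3092%

72.3092%


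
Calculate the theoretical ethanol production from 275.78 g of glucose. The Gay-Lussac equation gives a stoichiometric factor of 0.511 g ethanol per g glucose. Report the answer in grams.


Theoretical ethanol yield: m_EtOH = 0.511 * m_glucose
m_EtOH = 0.511 * 275.78 = 140.9236 g

140.9236 g


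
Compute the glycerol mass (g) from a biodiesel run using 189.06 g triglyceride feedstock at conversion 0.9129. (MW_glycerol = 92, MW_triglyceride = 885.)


glycerol = oil * conv * (92/885)
= 189.06 * 0.9129 * 92 / 885
= 17.9419 g

17.9419 g


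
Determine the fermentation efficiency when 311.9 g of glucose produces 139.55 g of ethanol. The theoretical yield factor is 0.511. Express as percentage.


Fermentation efficiency = (actual / (0.511 * glucose)) * 100
= (139.55 / (0.511 * 311.9)) * 100
= 87.5575%

87.5575%


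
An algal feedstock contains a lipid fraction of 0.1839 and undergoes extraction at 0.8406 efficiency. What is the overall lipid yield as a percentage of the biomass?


Y = lipid_content * extraction_eff * 100
= 0.1839 * 0.8406 * 100
= 15.4586%

15.4586%


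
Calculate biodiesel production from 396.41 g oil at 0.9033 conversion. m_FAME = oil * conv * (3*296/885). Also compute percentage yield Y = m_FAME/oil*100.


m_FAME = oil * conv * (3 * 296 / 885) = oil * conv * (888/885)
= 396.41 * 0.9033 * 888 / 885
= 359.2910 g
Y = m_FAME / oil * 100 = conv * (888/885) * 100
= 0.9033 * 888 / 885 * 100
= 90.64%

359.2910 g FAME; Y = 90.64%


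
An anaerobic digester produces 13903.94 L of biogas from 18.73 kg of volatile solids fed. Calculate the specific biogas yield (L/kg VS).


Y = V / VS
= 13903.94 / 18.73
= 742.3353 L/kg VS

742.3353 L/kg VS


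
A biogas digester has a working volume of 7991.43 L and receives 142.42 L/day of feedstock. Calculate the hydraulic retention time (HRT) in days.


HRT = V / Q
= 7991.43 / 142.42
= 56.1117 days

56.1117 days


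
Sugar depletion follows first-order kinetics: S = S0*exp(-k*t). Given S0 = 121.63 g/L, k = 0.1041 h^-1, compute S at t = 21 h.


S = S0 * exp(-k * t)
S = 121.63 * exp(-0.1041 * 21)
S = 13.6656 g/L

13.6656 g/L


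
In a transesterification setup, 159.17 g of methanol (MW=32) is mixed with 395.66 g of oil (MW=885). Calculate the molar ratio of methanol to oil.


Molar ratio = n_MeOH / n_oil = (MeOH/32) / (oil/885) = (MeOH * 885) / (32 * oil)
= (159.17 * 885) / (32 * 395.66)
= 11.1258

11.1258


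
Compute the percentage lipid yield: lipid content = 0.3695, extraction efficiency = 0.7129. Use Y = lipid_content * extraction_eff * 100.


Y = lipid_content * extraction_eff * 100
= 0.3695 * 0.7129 * 100
= 26.3417%

26.3417%


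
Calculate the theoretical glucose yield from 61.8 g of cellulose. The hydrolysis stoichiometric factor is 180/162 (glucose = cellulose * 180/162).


glucose = cellulose * 180/162
= 61.8 * 180/162
= 68.6667 g

68.6667 g


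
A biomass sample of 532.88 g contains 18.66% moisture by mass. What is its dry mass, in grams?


Wd = Ww * (1 - MC/100)
= 532.88 * (1 - 18.66/100)
= 433.4446 g

433.4446 g


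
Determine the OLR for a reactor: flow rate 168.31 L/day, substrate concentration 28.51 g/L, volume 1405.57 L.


OLR = Q * S / V
= 168.31 * 28.51 / 1405.57
= 3.4139 g/L/day

3.4139 g/L/day


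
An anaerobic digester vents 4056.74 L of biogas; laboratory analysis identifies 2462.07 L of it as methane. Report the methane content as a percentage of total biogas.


CH4% = V_CH4 / V_total * 100
= 2462.07 / 4056.74 * 100
= 60.6909%

60.6909%


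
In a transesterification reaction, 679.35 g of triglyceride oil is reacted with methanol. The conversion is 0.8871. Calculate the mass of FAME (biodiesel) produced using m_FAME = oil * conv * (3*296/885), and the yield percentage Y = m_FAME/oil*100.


m_FAME = oil * conv * (3 * 296 / 885) = oil * conv * (888/885)
= 679.35 * 0.8871 * 888 / 885
= 604.6943 g
Y = m_FAME / oil * 100 = conv * (888/885) * 100
= 0.8871 * 888 / 885 * 100
= 89.01%

604.6943 g FAME; Y = 89.01%


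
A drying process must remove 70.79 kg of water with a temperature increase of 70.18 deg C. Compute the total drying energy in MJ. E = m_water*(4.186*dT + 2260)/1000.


E = m_water * (4.186 * dT + 2260) / 1000
= 70.79 * (4.186 * 70.18 + 2260) / 1000
= 180.7816 MJ

180.7816 MJ


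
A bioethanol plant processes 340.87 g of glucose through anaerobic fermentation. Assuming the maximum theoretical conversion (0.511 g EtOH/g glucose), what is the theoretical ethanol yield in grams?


Theoretical ethanol yield: m_EtOH = 0.511 * m_glucose
m_EtOH = 0.511 * 340.87 = 174.1846 g

174.1846 g


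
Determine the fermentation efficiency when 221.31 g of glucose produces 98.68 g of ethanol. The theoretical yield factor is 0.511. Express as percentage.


Fermentation efficiency = (actual / (0.511 * glucose)) * 100
= (98.68 / (0.511 * 221.31)) * 100
= 87.2584%

87.2584%


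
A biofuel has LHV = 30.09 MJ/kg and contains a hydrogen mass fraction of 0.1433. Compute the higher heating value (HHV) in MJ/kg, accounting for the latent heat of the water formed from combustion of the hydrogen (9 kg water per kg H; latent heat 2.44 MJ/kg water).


HHV = LHV + H_frac * 9 * 2.44
= 30.09 + 0.1433 * 9 * 2.44
= 33.2369 MJ/kg

33.2369 MJ/kg


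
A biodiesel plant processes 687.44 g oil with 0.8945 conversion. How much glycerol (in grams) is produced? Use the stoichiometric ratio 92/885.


glycerol = oil * conv * (92/885)
= 687.44 * 0.8945 * 92 / 885
= 63.9234 g

63.9234 g


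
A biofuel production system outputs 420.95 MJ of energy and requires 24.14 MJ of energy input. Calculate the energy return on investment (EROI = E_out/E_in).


EROI = E_out / E_in
= 420.95 / 24.14
= 17.4379

17.4379


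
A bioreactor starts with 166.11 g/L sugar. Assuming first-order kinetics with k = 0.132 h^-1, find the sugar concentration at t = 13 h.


S = S0 * exp(-k * t)
S = 166.11 * exp(-0.132 * 13)
S = 29.8639 g/L

29.8639 g/L


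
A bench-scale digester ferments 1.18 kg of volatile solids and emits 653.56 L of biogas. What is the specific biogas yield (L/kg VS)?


Y = V / VS
= 653.56 / 1.18
= 553.8644 L/kg VS

553.8644 L/kg VS


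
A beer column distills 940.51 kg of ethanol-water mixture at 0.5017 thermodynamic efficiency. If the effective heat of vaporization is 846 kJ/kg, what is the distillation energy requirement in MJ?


E = m * 846 / (eta * 1000)
= 940.51 * 846 / (0.5017 * 1000)
= 1585.9507 MJ

1585.9507 MJ


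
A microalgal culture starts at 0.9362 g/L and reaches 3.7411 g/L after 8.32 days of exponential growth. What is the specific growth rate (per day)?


mu = ln(X2/X1) / dt
= ln(3.7411/0.9362) / 8.32
= 0.1665 per day

0.1665 per day


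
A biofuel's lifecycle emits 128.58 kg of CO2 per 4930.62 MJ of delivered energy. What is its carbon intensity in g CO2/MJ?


CI = CO2 * 1000 / E
= 128.58 * 1000 / 4930.62
= 26.0779 g CO2/MJ

26.0779 g CO2/MJ


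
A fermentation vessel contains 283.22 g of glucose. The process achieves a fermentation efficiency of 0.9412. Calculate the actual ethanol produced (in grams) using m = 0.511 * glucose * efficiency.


Actual ethanol: m = 0.511 * 283.22 * 0.9412
m = 136.2156 g

136.2156 g


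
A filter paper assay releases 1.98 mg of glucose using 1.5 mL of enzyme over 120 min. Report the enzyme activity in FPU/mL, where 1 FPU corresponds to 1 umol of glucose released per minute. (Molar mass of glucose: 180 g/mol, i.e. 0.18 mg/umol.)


Activity = glucose_mg / (0.18 mg/umol * V_mL * t_min)
= 1.98 / (0.18 * 1.5 * 120)
= 0.0611 FPU/mL

0.0611 FPU/mL


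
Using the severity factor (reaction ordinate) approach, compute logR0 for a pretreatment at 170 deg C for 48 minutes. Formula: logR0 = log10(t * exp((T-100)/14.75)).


logR0 = log10(t * exp((T - 100) / 14.75))
= log10(48 * exp((170 - 100) / 14.75))
= 3.7423

3.7423


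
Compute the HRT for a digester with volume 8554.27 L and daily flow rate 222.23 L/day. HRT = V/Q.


HRT = V / Q
= 8554.27 / 222.23
= 38.4929 days

38.4929 days


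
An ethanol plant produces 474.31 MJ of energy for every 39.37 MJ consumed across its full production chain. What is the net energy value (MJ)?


NEV = E_out - E_in
= 474.31 - 39.37
= 434.9400 MJ

434.9400 MJ


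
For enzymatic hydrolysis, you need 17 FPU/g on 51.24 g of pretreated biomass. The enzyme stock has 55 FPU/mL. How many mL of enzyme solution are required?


V = dosage * m_sub / activity
V = 17 * 51.24 / 55
V = 15.8378 mL

15.8378 mL


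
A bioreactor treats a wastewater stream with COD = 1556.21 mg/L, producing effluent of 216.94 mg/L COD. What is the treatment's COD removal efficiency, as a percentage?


eta = (COD_in - COD_out) / COD_in * 100
= (1556.21 - 216.94) / 1556.21 * 100
= 86.0597%

86.0597%


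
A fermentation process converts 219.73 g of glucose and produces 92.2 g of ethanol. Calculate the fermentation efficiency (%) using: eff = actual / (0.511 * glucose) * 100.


Fermentation efficiency = (actual / (0.511 * glucose)) * 100
= (92.2 / (0.511 * 219.73)) * 100
= 82.1147%

82.1147%


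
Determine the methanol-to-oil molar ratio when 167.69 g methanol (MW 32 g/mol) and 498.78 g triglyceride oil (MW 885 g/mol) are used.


Molar ratio = n_MeOH / n_oil = (MeOH/32) / (oil/885) = (MeOH * 885) / (32 * oil)
= (167.69 * 885) / (32 * 498.78)
= 9.2980

9.2980


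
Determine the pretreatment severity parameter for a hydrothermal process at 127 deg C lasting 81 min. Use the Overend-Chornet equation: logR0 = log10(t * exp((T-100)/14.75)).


logR0 = log10(t * exp((T - 100) / 14.75))
= log10(81 * exp((127 - 100) / 14.75))
= 2.7035

2.7035


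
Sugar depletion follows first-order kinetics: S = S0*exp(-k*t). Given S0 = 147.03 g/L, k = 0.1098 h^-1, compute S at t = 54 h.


S = S0 * exp(-k * t)
S = 147.03 * exp(-0.1098 * 54)
S = 0.3912 g/L

0.3912 g/L


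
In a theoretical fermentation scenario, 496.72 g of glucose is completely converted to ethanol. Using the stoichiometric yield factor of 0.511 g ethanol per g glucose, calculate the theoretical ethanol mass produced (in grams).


Theoretical ethanol yield: m_EtOH = 0.511 * m_glucose
m_EtOH = 0.511 * 496.72 = 253.8239 g

253.8239 g


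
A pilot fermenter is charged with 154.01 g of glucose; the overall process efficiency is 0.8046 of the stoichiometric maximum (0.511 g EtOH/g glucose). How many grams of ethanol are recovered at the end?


Actual ethanol: m = 0.511 * 154.01 * 0.8046
m = 63.3213 g

63.3213 g


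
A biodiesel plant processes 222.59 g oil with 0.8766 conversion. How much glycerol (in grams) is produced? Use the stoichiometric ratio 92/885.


glycerol = oil * conv * (92/885)
= 222.59 * 0.8766 * 92 / 885
= 20.2839 g

20.2839 g


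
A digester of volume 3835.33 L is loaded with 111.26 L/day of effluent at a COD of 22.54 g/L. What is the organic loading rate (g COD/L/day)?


OLR = Q * S / V
= 111.26 * 22.54 / 3835.33
= 0.6539 g/L/day

0.6539 g/L/day


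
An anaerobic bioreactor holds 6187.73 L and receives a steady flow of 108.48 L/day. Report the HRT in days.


HRT = V / Q
= 6187.73 / 108.48
= 57.0403 days

57.0403 days


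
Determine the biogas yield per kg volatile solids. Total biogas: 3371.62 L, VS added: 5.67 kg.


Y = V / VS
= 3371.62 / 5.67
= 594.6420 L/kg VS

594.6420 L/kg VS


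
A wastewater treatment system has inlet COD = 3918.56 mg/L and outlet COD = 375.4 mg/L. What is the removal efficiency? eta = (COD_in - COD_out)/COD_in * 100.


eta = (COD_in - COD_out) / COD_in * 100
= (3918.56 - 375.4) / 3918.56 * 100
= 90.4200%

90.4200%


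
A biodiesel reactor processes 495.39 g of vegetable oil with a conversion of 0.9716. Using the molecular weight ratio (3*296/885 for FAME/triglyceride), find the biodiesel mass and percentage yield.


m_FAME = oil * conv * (3 * 296 / 885) = oil * conv * (888/885)
= 495.39 * 0.9716 * 888 / 885
= 482.9525 g
Y = m_FAME / oil * 100 = conv * (888/885) * 100
= 0.9716 * 888 / 885 * 100
= 97.49%

482.9525 g FAME; Y = 97.49%


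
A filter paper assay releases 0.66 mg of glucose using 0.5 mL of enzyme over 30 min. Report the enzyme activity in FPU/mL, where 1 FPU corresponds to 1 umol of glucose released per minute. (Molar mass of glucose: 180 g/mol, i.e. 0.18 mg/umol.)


Activity = glucose_mg / (0.18 mg/umol * V_mL * t_min)
= 0.66 / (0.18 * 0.5 * 30)
= 0.2444 FPU/mL

0.2444 FPU/mL


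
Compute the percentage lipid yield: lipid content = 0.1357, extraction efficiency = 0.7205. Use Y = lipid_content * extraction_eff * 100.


Y = lipid_content * extraction_eff * 100
= 0.1357 * 0.7205 * 100
= 9.7772%

9.7772%


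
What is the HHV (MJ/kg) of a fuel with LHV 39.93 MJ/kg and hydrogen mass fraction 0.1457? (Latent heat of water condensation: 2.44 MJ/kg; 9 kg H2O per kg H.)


HHV = LHV + H_frac * 9 * 2.44
= 39.93 + 0.1457 * 9 * 2.44
= 43.1296 MJ/kg

43.1296 MJ/kg


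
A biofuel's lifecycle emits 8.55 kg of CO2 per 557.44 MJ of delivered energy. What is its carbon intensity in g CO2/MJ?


CI = CO2 * 1000 / E
= 8.55 * 1000 / 557.44
= 15.3380 g CO2/MJ

15.3380 g CO2/MJ


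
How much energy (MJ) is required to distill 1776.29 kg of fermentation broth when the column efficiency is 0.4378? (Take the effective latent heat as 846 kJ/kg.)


E = m * 846 / (eta * 1000)
= 1776.29 * 846 / (0.4378 * 1000)
= 3432.4836 MJ

3432.4836 MJ


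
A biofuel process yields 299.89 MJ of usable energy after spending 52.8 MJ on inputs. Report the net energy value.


NEV = E_out - E_in
= 299.89 - 52.8
= 247.0900 MJ

247.0900 MJ


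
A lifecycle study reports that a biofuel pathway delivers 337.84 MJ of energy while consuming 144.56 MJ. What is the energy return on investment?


EROI = E_out / E_in
= 337.84 / 144.56
= 2.3370

2.3370


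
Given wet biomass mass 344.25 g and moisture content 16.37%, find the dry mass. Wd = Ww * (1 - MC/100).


Wd = Ww * (1 - MC/100)
= 344.25 * (1 - 16.37/100)
= 287.8963 g

287.8963 g


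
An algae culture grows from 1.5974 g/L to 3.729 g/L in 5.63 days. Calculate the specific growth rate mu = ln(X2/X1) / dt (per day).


mu = ln(X2/X1) / dt
= ln(3.729/1.5974) / 5.63
= 0.1506 per day

0.1506 per day


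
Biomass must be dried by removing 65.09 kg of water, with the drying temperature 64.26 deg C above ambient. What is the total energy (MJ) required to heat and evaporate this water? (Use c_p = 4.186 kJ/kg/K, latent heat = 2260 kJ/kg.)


E = m_water * (4.186 * dT + 2260) / 1000
= 65.09 * (4.186 * 64.26 + 2260) / 1000
= 164.6121 MJ

164.6121 MJ


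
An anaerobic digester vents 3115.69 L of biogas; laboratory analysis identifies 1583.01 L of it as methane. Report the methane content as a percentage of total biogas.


CH4% = V_CH4 / V_total * 100
= 1583.01 / 3115.69 * 100
= 50.8077%

50.8077%


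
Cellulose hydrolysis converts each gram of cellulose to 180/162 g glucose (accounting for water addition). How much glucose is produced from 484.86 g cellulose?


glucose = cellulose * 180/162
= 484.86 * 180/162
= 538.7333 g

538.7333 g


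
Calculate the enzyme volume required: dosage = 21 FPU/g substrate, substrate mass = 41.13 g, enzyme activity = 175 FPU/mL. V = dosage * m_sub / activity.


V = dosage * m_sub / activity
V = 21 * 41.13 / 175
V = 4.9356 mL

4.9356 mL


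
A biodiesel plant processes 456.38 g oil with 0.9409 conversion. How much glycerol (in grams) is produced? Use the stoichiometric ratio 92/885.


glycerol = oil * conv * (92/885)
= 456.38 * 0.9409 * 92 / 885
= 44.6390 g

44.6390 g


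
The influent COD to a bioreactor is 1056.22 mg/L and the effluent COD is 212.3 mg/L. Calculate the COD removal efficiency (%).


eta = (COD_in - COD_out) / COD_in * 100
= (1056.22 - 212.3) / 1056.22 * 100
= 79.9000%

79.9000%


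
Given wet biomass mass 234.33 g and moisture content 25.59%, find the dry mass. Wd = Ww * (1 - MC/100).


Wd = Ww * (1 - MC/100)
= 234.33 * (1 - 25.59/100)
= 174.3650 g

174.3650 g


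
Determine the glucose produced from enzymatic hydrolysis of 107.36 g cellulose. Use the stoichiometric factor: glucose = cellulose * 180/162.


glucose = cellulose * 180/162
= 107.36 * 180/162
= 119.2889 g

119.2889 g


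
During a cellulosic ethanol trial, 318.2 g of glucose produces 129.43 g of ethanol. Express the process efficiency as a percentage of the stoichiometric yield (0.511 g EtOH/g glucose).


Fermentation efficiency = (actual / (0.511 * glucose)) * 100
= (129.43 / (0.511 * 318.2)) * 100
= 79.6001%

79.6001%


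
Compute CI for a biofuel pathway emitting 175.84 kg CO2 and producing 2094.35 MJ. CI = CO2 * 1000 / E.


CI = CO2 * 1000 / E
= 175.84 * 1000 / 2094.35
= 83.9592 g CO2/MJ

83.9592 g CO2/MJ


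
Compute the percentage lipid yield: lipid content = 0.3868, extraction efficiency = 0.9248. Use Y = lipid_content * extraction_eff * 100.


Y = lipid_content * extraction_eff * 100
= 0.3868 * 0.9248 * 100
= 35.7713%

35.7713%


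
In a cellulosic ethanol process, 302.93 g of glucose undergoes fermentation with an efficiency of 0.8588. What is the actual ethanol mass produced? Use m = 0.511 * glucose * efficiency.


Actual ethanol: m = 0.511 * 302.93 * 0.8588
m = 132.9399 g

132.9399 g


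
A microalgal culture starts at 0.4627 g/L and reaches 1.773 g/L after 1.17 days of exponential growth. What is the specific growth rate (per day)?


mu = ln(X2/X1) / dt
= ln(1.773/0.4627) / 1.17
= 1.1482 per day

1.1482 per day


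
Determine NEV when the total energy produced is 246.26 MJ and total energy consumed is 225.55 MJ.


NEV = E_out - E_in
= 246.26 - 225.55
= 20.7100 MJ

20.7100 MJ


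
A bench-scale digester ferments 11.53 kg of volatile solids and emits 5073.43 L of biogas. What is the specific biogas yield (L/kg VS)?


Y = V / VS
= 5073.43 / 11.53
= 440.0199 L/kg VS

440.0199 L/kg VS


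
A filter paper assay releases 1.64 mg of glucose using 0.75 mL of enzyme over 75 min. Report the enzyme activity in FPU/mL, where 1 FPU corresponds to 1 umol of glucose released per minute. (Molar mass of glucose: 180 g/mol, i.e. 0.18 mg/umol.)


Activity = glucose_mg / (0.18 mg/umol * V_mL * t_min)
= 1.64 / (0.18 * 0.75 * 75)
= 0.1620 FPU/mL

0.1620 FPU/mL


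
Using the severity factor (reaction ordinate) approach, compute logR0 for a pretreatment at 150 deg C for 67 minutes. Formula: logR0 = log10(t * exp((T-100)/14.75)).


logR0 = log10(t * exp((T - 100) / 14.75))
= log10(67 * exp((150 - 100) / 14.75))
= 3.2983

3.2983


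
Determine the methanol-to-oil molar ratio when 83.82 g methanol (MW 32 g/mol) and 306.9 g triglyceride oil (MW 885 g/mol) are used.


Molar ratio = n_MeOH / n_oil = (MeOH/32) / (oil/885) = (MeOH * 885) / (32 * oil)
= (83.82 * 885) / (32 * 306.9)
= 7.5534

7.5534


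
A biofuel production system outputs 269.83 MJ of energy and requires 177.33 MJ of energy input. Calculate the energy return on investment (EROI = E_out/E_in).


EROI = E_out / E_in
= 269.83 / 177.33
= 1.5216

1.5216


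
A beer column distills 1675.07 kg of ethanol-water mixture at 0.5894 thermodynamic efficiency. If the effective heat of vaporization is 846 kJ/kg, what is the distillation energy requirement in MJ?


E = m * 846 / (eta * 1000)
= 1675.07 * 846 / (0.5894 * 1000)
= 2404.3251 MJ

2404.3251 MJ


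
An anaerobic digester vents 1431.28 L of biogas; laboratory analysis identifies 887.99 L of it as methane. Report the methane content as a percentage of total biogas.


CH4% = V_CH4 / V_total * 100
= 887.99 / 1431.28 * 100
= 62.0417%

62.0417%


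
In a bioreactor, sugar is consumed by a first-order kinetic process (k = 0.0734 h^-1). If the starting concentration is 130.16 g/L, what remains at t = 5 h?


S = S0 * exp(-k * t)
S = 130.16 * exp(-0.0734 * 5)
S = 90.1761 g/L

90.1761 g/L


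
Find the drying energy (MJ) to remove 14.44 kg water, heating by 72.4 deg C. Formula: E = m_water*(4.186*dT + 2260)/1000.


E = m_water * (4.186 * dT + 2260) / 1000
= 14.44 * (4.186 * 72.4 + 2260) / 1000
= 37.0107 MJ

37.0107 MJ


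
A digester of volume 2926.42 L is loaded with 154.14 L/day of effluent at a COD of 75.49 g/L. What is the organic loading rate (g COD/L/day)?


OLR = Q * S / V
= 154.14 * 75.49 / 2926.42
= 3.9762 g/L/day

3.9762 g/L/day


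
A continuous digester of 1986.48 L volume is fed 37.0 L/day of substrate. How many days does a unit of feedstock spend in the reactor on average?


HRT = V / Q
= 1986.48 / 37.0
= 53.6886 days

53.6886 days


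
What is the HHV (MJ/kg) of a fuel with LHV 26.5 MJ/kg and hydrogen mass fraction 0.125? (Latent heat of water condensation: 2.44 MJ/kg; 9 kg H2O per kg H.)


HHV = LHV + H_frac * 9 * 2.44
= 26.5 + 0.125 * 9 * 2.44
= 29.2450 MJ/kg

29.2450 MJ/kg


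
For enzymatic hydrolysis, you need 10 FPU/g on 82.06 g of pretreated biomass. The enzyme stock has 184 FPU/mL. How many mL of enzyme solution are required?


V = dosage * m_sub / activity
V = 10 * 82.06 / 184
V = 4.4598 mL

4.4598 mL


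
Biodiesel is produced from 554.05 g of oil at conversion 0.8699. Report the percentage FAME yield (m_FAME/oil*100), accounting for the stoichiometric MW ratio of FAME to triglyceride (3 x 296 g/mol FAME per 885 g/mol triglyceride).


m_FAME = oil * conv * (3 * 296 / 885) = oil * conv * (888/885)
= 554.05 * 0.8699 * 888 / 885
= 483.6019 g
Y = m_FAME / oil * 100 = conv * (888/885) * 100
= 0.8699 * 888 / 885 * 100
= 87.28%

87.28%


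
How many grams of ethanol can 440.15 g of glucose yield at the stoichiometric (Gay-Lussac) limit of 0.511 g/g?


Theoretical ethanol yield: m_EtOH = 0.511 * m_glucose
m_EtOH = 0.511 * 440.15 = 224.9167 g

224.9167 g


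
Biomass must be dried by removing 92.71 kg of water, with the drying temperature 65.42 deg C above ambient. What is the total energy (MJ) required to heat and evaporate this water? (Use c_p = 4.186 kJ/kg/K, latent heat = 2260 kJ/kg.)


E = m_water * (4.186 * dT + 2260) / 1000
= 92.71 * (4.186 * 65.42 + 2260) / 1000
= 234.9131 MJ

234.9131 MJ


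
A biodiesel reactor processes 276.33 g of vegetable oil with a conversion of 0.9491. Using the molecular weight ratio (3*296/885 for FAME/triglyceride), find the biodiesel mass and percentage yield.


m_FAME = oil * conv * (3 * 296 / 885) = oil * conv * (888/885)
= 276.33 * 0.9491 * 888 / 885
= 263.1538 g
Y = m_FAME / oil * 100 = conv * (888/885) * 100
= 0.9491 * 888 / 885 * 100
= 95.23%

263.1538 g FAME; Y = 95.23%


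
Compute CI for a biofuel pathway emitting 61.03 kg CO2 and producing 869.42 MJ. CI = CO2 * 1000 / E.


CI = CO2 * 1000 / E
= 61.03 * 1000 / 869.42
= 70.1962 g CO2/MJ

70.1962 g CO2/MJ


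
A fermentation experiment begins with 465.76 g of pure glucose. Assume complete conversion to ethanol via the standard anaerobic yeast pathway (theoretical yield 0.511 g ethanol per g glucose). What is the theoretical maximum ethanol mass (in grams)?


Theoretical ethanol yield: m_EtOH = 0.511 * m_glucose
m_EtOH = 0.511 * 465.76 = 238.0034 g

238.0034 g


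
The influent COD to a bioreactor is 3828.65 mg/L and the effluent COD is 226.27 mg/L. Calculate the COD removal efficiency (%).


eta = (COD_in - COD_out) / COD_in * 100
= (3828.65 - 226.27) / 3828.65 * 100
= 94.0901%

94.0901%


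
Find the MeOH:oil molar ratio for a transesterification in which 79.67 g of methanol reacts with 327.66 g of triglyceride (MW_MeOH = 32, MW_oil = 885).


Molar ratio = n_MeOH / n_oil = (MeOH/32) / (oil/885) = (MeOH * 885) / (32 * oil)
= (79.67 * 885) / (32 * 327.66)
= 6.7246

6.7246


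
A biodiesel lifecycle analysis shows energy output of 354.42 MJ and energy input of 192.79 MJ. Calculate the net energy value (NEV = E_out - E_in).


NEV = E_out - E_in
= 354.42 - 192.79
= 161.6300 MJ

161.6300 MJ


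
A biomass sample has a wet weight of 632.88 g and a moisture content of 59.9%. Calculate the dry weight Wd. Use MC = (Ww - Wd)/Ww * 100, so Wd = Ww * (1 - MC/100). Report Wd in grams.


Wd = Ww * (1 - MC/100)
= 632.88 * (1 - 59.9/100)
= 253.7849 g

253.7849 g


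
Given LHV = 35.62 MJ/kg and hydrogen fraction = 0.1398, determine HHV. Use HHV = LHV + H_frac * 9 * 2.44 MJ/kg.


HHV = LHV + H_frac * 9 * 2.44
= 35.62 + 0.1398 * 9 * 2.44
= 38.6900 MJ/kg

38.6900 MJ/kg


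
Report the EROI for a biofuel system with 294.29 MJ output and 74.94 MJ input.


EROI = E_out / E_in
= 294.29 / 74.94
= 3.9270

3.9270


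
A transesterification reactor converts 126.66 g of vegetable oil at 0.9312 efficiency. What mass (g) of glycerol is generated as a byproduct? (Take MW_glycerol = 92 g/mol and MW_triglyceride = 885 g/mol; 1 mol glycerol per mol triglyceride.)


glycerol = oil * conv * (92/885)
= 126.66 * 0.9312 * 92 / 885
= 12.2610 g

12.2610 g


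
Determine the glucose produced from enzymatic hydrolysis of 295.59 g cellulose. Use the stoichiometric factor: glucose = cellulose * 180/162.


glucose = cellulose * 180/162
= 295.59 * 180/162
= 328.4333 g

328.4333 g


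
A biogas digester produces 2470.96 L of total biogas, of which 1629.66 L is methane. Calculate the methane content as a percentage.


CH4% = V_CH4 / V_total * 100
= 1629.66 / 2470.96 * 100
= 65.9525%

65.9525%


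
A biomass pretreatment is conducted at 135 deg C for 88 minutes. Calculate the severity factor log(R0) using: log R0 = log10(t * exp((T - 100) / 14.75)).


logR0 = log10(t * exp((T - 100) / 14.75))
= log10(88 * exp((135 - 100) / 14.75))
= 2.9750

2.9750


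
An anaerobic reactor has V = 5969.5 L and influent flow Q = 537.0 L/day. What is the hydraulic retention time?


HRT = V / Q
= 5969.5 / 537.0
= 11.1164 days

11.1164 days


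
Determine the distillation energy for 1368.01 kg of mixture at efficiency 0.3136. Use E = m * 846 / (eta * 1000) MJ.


E = m * 846 / (eta * 1000)
= 1368.01 * 846 / (0.3136 * 1000)
= 3690.4862 MJ

3690.4862 MJ


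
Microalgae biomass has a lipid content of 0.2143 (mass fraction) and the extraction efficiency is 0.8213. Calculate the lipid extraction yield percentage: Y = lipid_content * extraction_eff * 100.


Y = lipid_content * extraction_eff * 100
= 0.2143 * 0.8213 * 100
= 17.6005%

17.6005%


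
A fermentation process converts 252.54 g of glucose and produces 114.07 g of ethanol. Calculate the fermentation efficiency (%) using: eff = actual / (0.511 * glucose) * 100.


Fermentation efficiency = (actual / (0.511 * glucose)) * 100
= (114.07 / (0.511 * 252.54)) * 100
= 88.3935%

88.3935%


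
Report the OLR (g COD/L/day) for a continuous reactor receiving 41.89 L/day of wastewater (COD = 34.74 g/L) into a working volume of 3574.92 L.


OLR = Q * S / V
= 41.89 * 34.74 / 3574.92
= 0.4071 g/L/day

0.4071 g/L/day


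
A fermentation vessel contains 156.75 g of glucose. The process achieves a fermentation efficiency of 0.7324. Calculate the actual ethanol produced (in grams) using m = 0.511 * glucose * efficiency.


Actual ethanol: m = 0.511 * 156.75 * 0.7324
m = 58.6647 g

58.6647 g


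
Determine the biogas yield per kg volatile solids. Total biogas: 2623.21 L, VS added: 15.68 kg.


Y = V / VS
= 2623.21 / 15.68
= 167.2966 L/kg VS

167.2966 L/kg VS


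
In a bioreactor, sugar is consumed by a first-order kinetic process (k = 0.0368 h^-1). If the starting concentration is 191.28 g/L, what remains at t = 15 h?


S = S0 * exp(-k * t)
S = 191.28 * exp(-0.0368 * 15)
S = 110.1385 g/L

110.1385 g/L


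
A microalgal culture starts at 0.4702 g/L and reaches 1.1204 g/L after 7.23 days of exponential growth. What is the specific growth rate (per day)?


mu = ln(X2/X1) / dt
= ln(1.1204/0.4702) / 7.23
= 0.1201 per day

0.1201 per day


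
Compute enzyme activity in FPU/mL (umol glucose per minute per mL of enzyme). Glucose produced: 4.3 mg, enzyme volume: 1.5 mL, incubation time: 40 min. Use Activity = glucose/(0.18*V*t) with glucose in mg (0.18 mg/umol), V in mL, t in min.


Activity = glucose_mg / (0.18 mg/umol * V_mL * t_min)
= 4.3 / (0.18 * 1.5 * 40)
= 0.3981 FPU/mL

0.3981 FPU/mL


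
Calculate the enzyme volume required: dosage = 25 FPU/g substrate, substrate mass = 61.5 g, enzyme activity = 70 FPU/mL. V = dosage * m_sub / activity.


V = dosage * m_sub / activity
V = 25 * 61.5 / 70
V = 21.9643 mL

21.9643 mL


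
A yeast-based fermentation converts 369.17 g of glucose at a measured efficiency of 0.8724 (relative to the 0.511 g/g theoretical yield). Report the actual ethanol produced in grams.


Actual ethanol: m = 0.511 * 369.17 * 0.8724
m = 164.5747 g

164.5747 g


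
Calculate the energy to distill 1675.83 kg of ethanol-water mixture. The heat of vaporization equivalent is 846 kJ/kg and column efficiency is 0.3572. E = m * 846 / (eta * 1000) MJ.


E = m * 846 / (eta * 1000)
= 1675.83 * 846 / (0.3572 * 1000)
= 3969.0711 MJ

3969.0711 MJ


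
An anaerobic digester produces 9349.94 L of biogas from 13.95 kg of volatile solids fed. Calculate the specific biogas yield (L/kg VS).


Y = V / VS
= 9349.94 / 13.95
= 670.2466 L/kg VS

670.2466 L/kg VS


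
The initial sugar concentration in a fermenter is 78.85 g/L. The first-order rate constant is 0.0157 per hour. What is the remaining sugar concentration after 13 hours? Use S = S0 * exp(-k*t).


S = S0 * exp(-k * t)
S = 78.85 * exp(-0.0157 * 13)
S = 64.2928 g/L

64.2928 g/L


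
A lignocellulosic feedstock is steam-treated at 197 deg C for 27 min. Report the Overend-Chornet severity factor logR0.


logR0 = log10(t * exp((T - 100) / 14.75))
= log10(27 * exp((197 - 100) / 14.75))
= 4.2874

4.2874


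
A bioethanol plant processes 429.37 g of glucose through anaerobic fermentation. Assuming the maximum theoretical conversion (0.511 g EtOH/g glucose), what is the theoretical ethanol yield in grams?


Theoretical ethanol yield: m_EtOH = 0.511 * m_glucose
m_EtOH = 0.511 * 429.37 = 219.4081 g

219.4081 g


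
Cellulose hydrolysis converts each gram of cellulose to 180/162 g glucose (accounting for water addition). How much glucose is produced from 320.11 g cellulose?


glucose = cellulose * 180/162
= 320.11 * 180/162
= 355.6778 g

355.6778 g


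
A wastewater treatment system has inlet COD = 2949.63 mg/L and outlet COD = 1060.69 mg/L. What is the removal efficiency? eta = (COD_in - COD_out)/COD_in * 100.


eta = (COD_in - COD_out) / COD_in * 100
= (2949.63 - 1060.69) / 2949.63 * 100
= 64.0399%

64.0399%


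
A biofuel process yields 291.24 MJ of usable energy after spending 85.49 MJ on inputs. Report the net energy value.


NEV = E_out - E_in
= 291.24 - 85.49
= 205.7500 MJ

205.7500 MJ


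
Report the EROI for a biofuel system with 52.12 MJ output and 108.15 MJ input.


EROI = E_out / E_in
= 52.12 / 108.15
= 0.4819

0.4819


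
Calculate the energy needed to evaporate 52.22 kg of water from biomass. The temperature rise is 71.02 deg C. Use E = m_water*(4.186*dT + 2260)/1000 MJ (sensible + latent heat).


E = m_water * (4.186 * dT + 2260) / 1000
= 52.22 * (4.186 * 71.02 + 2260) / 1000
= 133.5417 MJ

133.5417 MJ


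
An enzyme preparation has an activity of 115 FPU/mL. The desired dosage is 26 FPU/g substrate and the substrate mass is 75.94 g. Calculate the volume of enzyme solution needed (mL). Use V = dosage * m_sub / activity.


V = dosage * m_sub / activity
V = 26 * 75.94 / 115
V = 17.1690 mL

17.1690 mL


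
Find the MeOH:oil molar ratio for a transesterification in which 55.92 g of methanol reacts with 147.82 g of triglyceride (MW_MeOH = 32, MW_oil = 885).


Molar ratio = n_MeOH / n_oil = (MeOH/32) / (oil/885) = (MeOH * 885) / (32 * oil)
= (55.92 * 885) / (32 * 147.82)
= 10.4623

10.4623


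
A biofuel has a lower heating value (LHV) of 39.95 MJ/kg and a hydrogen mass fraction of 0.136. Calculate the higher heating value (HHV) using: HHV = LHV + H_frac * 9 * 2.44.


HHV = LHV + H_frac * 9 * 2.44
= 39.95 + 0.136 * 9 * 2.44
= 42.9366 MJ/kg

42.9366 MJ/kg


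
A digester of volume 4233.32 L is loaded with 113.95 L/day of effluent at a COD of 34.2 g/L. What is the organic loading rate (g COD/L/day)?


OLR = Q * S / V
= 113.95 * 34.2 / 4233.32
= 0.9206 g/L/day

0.9206 g/L/day


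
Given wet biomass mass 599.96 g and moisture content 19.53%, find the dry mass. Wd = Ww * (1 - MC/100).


Wd = Ww * (1 - MC/100)
= 599.96 * (1 - 19.53/100)
= 482.7878 g

482.7878 g


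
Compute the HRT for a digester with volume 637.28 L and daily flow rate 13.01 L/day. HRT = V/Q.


HRT = V / Q
= 637.28 / 13.01
= 48.9839 days

48.9839 days


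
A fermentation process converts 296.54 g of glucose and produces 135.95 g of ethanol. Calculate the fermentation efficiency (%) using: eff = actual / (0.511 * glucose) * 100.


Fermentation efficiency = (actual / (0.511 * glucose)) * 100
= (135.95 / (0.511 * 296.54)) * 100
= 89.7171%

89.7171%


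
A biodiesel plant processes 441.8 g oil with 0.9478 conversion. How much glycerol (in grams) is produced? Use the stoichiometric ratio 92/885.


glycerol = oil * conv * (92/885)
= 441.8 * 0.9478 * 92 / 885
= 43.5298 g

43.5298 g


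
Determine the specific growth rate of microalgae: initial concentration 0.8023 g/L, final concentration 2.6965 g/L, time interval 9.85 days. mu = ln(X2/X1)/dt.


mu = ln(X2/X1) / dt
= ln(2.6965/0.8023) / 9.85
= 0.1231 per day

0.1231 per day


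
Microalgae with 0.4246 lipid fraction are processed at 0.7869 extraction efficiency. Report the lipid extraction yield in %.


Y = lipid_content * extraction_eff * 100
= 0.4246 * 0.7869 * 100
= 33.4118%

33.4118%


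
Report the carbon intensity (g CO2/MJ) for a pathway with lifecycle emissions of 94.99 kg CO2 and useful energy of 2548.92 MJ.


CI = CO2 * 1000 / E
= 94.99 * 1000 / 2548.92
= 37.2668 g CO2/MJ

37.2668 g CO2/MJ


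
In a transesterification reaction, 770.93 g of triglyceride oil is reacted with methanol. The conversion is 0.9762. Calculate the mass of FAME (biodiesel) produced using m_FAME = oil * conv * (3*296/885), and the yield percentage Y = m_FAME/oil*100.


m_FAME = oil * conv * (3 * 296 / 885) = oil * conv * (888/885)
= 770.93 * 0.9762 * 888 / 885
= 755.1330 g
Y = m_FAME / oil * 100 = conv * (888/885) * 100
= 0.9762 * 888 / 885 * 100
= 97.95%

755.1330 g FAME; Y = 97.95%


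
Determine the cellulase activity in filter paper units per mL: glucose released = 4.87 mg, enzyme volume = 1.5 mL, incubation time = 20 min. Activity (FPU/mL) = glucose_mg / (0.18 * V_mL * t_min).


Activity = glucose_mg / (0.18 mg/umol * V_mL * t_min)
= 4.87 / (0.18 * 1.5 * 20)
= 0.9019 FPU/mL

0.9019 FPU/mL


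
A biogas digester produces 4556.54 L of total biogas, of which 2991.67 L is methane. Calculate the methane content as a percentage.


CH4% = V_CH4 / V_total * 100
= 2991.67 / 4556.54 * 100
= 65.6566%

65.6566%


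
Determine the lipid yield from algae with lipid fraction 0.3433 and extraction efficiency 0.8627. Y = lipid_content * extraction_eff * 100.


Y = lipid_content * extraction_eff * 100
= 0.3433 * 0.8627 * 100
= 29.6165%

29.6165%


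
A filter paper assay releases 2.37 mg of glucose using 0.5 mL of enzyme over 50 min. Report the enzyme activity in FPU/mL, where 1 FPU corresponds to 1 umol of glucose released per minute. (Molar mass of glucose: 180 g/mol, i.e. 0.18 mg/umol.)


Activity = glucose_mg / (0.18 mg/umol * V_mL * t_min)
= 2.37 / (0.18 * 0.5 * 50)
= 0.5267 FPU/mL

0.5267 FPU/mL


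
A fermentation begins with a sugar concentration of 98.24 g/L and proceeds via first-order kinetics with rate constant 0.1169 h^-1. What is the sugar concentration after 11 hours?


S = S0 * exp(-k * t)
S = 98.24 * exp(-0.1169 * 11)
S = 27.1537 g/L

27.1537 g/L


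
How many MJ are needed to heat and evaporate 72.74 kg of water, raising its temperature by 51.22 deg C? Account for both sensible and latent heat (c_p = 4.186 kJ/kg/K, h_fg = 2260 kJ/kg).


E = m_water * (4.186 * dT + 2260) / 1000
= 72.74 * (4.186 * 51.22 + 2260) / 1000
= 179.9884 MJ

179.9884 MJ


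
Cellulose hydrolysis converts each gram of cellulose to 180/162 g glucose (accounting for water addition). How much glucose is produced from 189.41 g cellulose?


glucose = cellulose * 180/162
= 189.41 * 180/162
= 210.4556 g

210.4556 g


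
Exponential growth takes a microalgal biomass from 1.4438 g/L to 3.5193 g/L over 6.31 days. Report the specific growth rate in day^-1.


mu = ln(X2/X1) / dt
= ln(3.5193/1.4438) / 6.31
= 0.1412 per day

0.1412 per day


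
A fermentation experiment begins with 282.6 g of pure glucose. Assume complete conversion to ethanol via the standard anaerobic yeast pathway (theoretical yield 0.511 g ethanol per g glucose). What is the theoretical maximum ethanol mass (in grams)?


Theoretical ethanol yield: m_EtOH = 0.511 * m_glucose
m_EtOH = 0.511 * 282.6 = 144.4086 g

144.4086 g
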